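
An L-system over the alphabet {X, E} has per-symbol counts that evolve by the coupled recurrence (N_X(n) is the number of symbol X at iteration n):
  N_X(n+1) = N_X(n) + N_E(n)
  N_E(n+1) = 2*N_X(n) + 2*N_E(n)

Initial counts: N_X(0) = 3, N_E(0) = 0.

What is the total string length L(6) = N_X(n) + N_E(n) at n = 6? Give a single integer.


Step 0: N_X=3, N_E=0, L=3
Step 1: N_X=3, N_E=6, L=9
Step 2: N_X=9, N_E=18, L=27
Step 3: N_X=27, N_E=54, L=81
Step 4: N_X=81, N_E=162, L=243
Step 5: N_X=243, N_E=486, L=729
Step 6: N_X=729, N_E=1458, L=2187

Answer: 2187


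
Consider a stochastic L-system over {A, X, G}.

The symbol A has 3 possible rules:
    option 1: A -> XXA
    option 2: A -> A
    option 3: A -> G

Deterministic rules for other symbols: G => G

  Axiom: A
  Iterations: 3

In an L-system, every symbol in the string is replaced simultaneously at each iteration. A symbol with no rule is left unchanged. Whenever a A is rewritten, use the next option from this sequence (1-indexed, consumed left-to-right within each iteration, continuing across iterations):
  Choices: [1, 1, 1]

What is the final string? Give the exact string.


Answer: XXXXXXA

Derivation:
Step 0: A
Step 1: XXA  (used choices [1])
Step 2: XXXXA  (used choices [1])
Step 3: XXXXXXA  (used choices [1])


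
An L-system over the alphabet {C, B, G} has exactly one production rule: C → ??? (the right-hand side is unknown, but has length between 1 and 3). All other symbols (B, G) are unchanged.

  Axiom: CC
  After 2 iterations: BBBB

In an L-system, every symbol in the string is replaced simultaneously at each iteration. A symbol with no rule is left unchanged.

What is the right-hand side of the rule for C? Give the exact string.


Answer: BB

Derivation:
Trying C → BB:
  Step 0: CC
  Step 1: BBBB
  Step 2: BBBB
Matches the given result.


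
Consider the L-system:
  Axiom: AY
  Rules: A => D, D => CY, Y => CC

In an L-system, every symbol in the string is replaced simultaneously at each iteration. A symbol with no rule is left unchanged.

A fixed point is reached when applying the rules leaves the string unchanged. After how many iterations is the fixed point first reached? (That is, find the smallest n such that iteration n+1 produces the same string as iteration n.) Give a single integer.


Step 0: AY
Step 1: DCC
Step 2: CYCC
Step 3: CCCCC
Step 4: CCCCC  (unchanged — fixed point at step 3)

Answer: 3


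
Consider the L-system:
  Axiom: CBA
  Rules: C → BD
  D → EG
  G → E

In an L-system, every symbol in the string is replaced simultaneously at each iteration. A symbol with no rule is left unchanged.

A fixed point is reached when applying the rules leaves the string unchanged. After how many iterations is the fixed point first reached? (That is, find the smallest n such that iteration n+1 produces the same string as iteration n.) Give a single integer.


Step 0: CBA
Step 1: BDBA
Step 2: BEGBA
Step 3: BEEBA
Step 4: BEEBA  (unchanged — fixed point at step 3)

Answer: 3


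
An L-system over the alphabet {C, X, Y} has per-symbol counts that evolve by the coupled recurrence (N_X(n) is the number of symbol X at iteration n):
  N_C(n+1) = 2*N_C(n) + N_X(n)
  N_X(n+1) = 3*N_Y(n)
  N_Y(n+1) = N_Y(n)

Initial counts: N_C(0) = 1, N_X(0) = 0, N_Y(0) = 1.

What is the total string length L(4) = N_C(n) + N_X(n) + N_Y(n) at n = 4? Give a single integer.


Answer: 41

Derivation:
Step 0: N_C=1, N_X=0, N_Y=1, L=2
Step 1: N_C=2, N_X=3, N_Y=1, L=6
Step 2: N_C=7, N_X=3, N_Y=1, L=11
Step 3: N_C=17, N_X=3, N_Y=1, L=21
Step 4: N_C=37, N_X=3, N_Y=1, L=41


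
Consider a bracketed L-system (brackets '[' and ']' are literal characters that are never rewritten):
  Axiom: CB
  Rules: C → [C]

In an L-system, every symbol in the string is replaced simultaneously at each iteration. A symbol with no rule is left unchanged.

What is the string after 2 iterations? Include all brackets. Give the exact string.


Answer: [[C]]B

Derivation:
Step 0: CB
Step 1: [C]B
Step 2: [[C]]B


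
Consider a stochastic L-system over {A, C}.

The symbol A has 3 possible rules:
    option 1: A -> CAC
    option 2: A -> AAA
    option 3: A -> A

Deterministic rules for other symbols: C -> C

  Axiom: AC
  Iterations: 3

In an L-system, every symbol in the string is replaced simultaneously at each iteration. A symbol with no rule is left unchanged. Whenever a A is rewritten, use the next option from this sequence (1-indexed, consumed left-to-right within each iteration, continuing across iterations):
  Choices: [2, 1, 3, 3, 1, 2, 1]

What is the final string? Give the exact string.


Answer: CCACCAAACACC

Derivation:
Step 0: AC
Step 1: AAAC  (used choices [2])
Step 2: CACAAC  (used choices [1, 3, 3])
Step 3: CCACCAAACACC  (used choices [1, 2, 1])


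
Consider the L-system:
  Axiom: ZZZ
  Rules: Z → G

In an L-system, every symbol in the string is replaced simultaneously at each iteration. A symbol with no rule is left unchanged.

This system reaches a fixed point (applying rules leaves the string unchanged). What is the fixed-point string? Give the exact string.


Answer: GGG

Derivation:
Step 0: ZZZ
Step 1: GGG
Step 2: GGG  (unchanged — fixed point at step 1)


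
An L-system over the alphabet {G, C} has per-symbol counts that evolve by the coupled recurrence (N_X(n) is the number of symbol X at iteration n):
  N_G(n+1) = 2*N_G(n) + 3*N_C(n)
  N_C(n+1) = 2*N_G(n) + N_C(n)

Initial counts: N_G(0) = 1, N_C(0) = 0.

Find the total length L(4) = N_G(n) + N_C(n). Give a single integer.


Answer: 256

Derivation:
Step 0: N_G=1, N_C=0, L=1
Step 1: N_G=2, N_C=2, L=4
Step 2: N_G=10, N_C=6, L=16
Step 3: N_G=38, N_C=26, L=64
Step 4: N_G=154, N_C=102, L=256


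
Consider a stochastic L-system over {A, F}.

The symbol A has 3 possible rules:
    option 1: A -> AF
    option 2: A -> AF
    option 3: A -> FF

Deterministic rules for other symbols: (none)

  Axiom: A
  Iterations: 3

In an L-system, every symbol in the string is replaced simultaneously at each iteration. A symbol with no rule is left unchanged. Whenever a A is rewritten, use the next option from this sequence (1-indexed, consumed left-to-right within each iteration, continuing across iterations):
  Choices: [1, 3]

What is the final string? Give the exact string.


Step 0: A
Step 1: AF  (used choices [1])
Step 2: FFF  (used choices [3])
Step 3: FFF  (used choices [])

Answer: FFF


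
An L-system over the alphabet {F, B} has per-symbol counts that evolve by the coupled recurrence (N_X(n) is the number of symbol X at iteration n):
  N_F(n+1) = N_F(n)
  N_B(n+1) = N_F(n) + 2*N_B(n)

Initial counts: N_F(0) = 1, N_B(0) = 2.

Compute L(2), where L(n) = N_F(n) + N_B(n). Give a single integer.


Answer: 12

Derivation:
Step 0: N_F=1, N_B=2, L=3
Step 1: N_F=1, N_B=5, L=6
Step 2: N_F=1, N_B=11, L=12


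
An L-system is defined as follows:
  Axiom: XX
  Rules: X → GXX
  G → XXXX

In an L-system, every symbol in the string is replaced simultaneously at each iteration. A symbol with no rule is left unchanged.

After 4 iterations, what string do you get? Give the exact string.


Answer: XXXXGXXGXXXXXXGXXGXXXXXXGXXGXXXXXXGXXGXXGXXGXXGXXGXXXXXXGXXGXXXXXXGXXGXXGXXGXXGXXGXXXXXXGXXGXXXXXXGXXGXXXXXXGXXGXXXXXXGXXGXXXXXXGXXGXXXXXXGXXGXXGXXGXXGXXGXXXXXXGXXGXXXXXXGXXGXXGXXGXXGXXGXXXXXXGXXGXXXXXXGXXGXX

Derivation:
Step 0: XX
Step 1: GXXGXX
Step 2: XXXXGXXGXXXXXXGXXGXX
Step 3: GXXGXXGXXGXXXXXXGXXGXXXXXXGXXGXXGXXGXXGXXGXXXXXXGXXGXXXXXXGXXGXX
Step 4: XXXXGXXGXXXXXXGXXGXXXXXXGXXGXXXXXXGXXGXXGXXGXXGXXGXXXXXXGXXGXXXXXXGXXGXXGXXGXXGXXGXXXXXXGXXGXXXXXXGXXGXXXXXXGXXGXXXXXXGXXGXXXXXXGXXGXXXXXXGXXGXXGXXGXXGXXGXXXXXXGXXGXXXXXXGXXGXXGXXGXXGXXGXXXXXXGXXGXXXXXXGXXGXX


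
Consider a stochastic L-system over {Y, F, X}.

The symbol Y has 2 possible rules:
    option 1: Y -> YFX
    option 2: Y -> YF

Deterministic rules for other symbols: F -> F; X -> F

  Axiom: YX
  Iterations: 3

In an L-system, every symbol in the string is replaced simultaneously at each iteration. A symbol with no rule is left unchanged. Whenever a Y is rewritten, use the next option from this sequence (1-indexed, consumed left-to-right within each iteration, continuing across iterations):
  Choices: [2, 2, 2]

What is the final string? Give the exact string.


Answer: YFFFF

Derivation:
Step 0: YX
Step 1: YFF  (used choices [2])
Step 2: YFFF  (used choices [2])
Step 3: YFFFF  (used choices [2])


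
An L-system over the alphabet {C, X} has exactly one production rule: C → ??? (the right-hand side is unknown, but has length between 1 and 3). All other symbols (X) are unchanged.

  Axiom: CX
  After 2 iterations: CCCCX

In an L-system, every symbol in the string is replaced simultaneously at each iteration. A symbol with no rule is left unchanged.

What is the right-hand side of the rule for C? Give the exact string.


Answer: CC

Derivation:
Trying C → CC:
  Step 0: CX
  Step 1: CCX
  Step 2: CCCCX
Matches the given result.


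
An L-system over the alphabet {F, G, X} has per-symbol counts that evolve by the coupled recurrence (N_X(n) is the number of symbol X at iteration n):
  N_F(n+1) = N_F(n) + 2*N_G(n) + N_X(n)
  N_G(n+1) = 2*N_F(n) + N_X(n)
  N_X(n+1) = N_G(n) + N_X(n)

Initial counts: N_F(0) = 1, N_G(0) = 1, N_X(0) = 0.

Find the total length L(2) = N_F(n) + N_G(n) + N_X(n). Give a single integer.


Answer: 18

Derivation:
Step 0: N_F=1, N_G=1, N_X=0, L=2
Step 1: N_F=3, N_G=2, N_X=1, L=6
Step 2: N_F=8, N_G=7, N_X=3, L=18


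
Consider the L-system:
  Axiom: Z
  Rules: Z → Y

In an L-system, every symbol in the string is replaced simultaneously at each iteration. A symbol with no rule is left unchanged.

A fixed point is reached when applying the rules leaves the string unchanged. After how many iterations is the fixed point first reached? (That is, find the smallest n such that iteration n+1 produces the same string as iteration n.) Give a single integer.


Step 0: Z
Step 1: Y
Step 2: Y  (unchanged — fixed point at step 1)

Answer: 1


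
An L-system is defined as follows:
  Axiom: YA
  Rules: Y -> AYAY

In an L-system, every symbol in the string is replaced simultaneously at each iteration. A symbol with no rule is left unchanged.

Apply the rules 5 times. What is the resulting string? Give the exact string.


Answer: AAAAAYAYAAYAYAAAYAYAAYAYAAAAYAYAAYAYAAAYAYAAYAYAAAAAYAYAAYAYAAAYAYAAYAYAAAAYAYAAYAYAAAYAYAAYAYA

Derivation:
Step 0: YA
Step 1: AYAYA
Step 2: AAYAYAAYAYA
Step 3: AAAYAYAAYAYAAAYAYAAYAYA
Step 4: AAAAYAYAAYAYAAAYAYAAYAYAAAAYAYAAYAYAAAYAYAAYAYA
Step 5: AAAAAYAYAAYAYAAAYAYAAYAYAAAAYAYAAYAYAAAYAYAAYAYAAAAAYAYAAYAYAAAYAYAAYAYAAAAYAYAAYAYAAAYAYAAYAYA


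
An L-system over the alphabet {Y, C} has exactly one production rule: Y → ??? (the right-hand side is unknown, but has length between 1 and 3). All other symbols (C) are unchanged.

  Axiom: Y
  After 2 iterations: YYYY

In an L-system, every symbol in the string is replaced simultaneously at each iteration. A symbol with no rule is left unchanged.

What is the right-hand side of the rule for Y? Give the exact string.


Answer: YY

Derivation:
Trying Y → YY:
  Step 0: Y
  Step 1: YY
  Step 2: YYYY
Matches the given result.


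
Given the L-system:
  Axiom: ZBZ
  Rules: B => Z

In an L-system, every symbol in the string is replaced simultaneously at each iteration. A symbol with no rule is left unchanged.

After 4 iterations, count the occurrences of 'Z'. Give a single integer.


Step 0: ZBZ  (2 'Z')
Step 1: ZZZ  (3 'Z')
Step 2: ZZZ  (3 'Z')
Step 3: ZZZ  (3 'Z')
Step 4: ZZZ  (3 'Z')

Answer: 3


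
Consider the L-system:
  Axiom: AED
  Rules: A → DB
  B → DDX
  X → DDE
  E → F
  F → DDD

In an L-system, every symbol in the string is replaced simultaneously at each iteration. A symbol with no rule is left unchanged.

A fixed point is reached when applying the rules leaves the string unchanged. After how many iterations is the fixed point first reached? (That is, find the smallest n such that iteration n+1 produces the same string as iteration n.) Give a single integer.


Answer: 5

Derivation:
Step 0: AED
Step 1: DBFD
Step 2: DDDXDDDD
Step 3: DDDDDEDDDD
Step 4: DDDDDFDDDD
Step 5: DDDDDDDDDDDD
Step 6: DDDDDDDDDDDD  (unchanged — fixed point at step 5)


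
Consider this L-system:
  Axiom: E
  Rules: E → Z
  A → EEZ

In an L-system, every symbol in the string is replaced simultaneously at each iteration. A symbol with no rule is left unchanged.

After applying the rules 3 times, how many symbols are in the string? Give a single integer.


Answer: 1

Derivation:
Step 0: length = 1
Step 1: length = 1
Step 2: length = 1
Step 3: length = 1


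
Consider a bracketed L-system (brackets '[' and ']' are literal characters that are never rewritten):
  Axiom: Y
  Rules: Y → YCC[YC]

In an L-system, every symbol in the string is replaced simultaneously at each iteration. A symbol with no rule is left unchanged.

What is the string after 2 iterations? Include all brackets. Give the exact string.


Step 0: Y
Step 1: YCC[YC]
Step 2: YCC[YC]CC[YCC[YC]C]

Answer: YCC[YC]CC[YCC[YC]C]


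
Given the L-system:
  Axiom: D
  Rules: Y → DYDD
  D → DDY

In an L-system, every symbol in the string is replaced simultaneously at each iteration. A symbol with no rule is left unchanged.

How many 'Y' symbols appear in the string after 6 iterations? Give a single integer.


Step 0: length=1, 'Y' count=0
Step 1: length=3, 'Y' count=1
Step 2: length=10, 'Y' count=3
Step 3: length=33, 'Y' count=10
Step 4: length=109, 'Y' count=33
Step 5: length=360, 'Y' count=109
Step 6: length=1189, 'Y' count=360
Final string: DDYDDYDYDDDDYDDYDYDDDDYDYDDDDYDDYDDYDDYDYDDDDYDDYDYDDDDYDYDDDDYDDYDDYDDYDYDDDDYDYDDDDYDDYDDYDDYDYDDDDYDDYDYDDDDYDDYDYDDDDYDDYDYDDDDYDYDDDDYDDYDDYDDYDYDDDDYDDYDYDDDDYDYDDDDYDDYDDYDDYDYDDDDYDYDDDDYDDYDDYDDYDYDDDDYDDYDYDDDDYDDYDYDDDDYDDYDYDDDDYDYDDDDYDDYDDYDDYDYDDDDYDYDDDDYDDYDDYDDYDYDDDDYDDYDYDDDDYDDYDYDDDDYDDYDYDDDDYDYDDDDYDDYDDYDDYDYDDDDYDDYDYDDDDYDYDDDDYDDYDDYDDYDYDDDDYDDYDYDDDDYDYDDDDYDDYDDYDDYDYDDDDYDDYDYDDDDYDYDDDDYDDYDDYDDYDYDDDDYDYDDDDYDDYDDYDDYDYDDDDYDDYDYDDDDYDDYDYDDDDYDDYDYDDDDYDYDDDDYDDYDDYDDYDYDDDDYDDYDYDDDDYDYDDDDYDDYDDYDDYDYDDDDYDYDDDDYDDYDDYDDYDYDDDDYDDYDYDDDDYDDYDYDDDDYDDYDYDDDDYDYDDDDYDDYDDYDDYDYDDDDYDYDDDDYDDYDDYDDYDYDDDDYDDYDYDDDDYDDYDYDDDDYDDYDYDDDDYDYDDDDYDDYDDYDDYDYDDDDYDDYDYDDDDYDYDDDDYDDYDDYDDYDYDDDDYDDYDYDDDDYDYDDDDYDDYDDYDDYDYDDDDYDDYDYDDDDYDYDDDDYDDYDDYDDYDYDDDDYDYDDDDYDDYDDYDDYDYDDDDYDDYDYDDDDYDDYDYDDDDYDDYDYDDDDYDYDDDDYDDYDDYDDYDYDDDDYDYDDDDYDDYDDYDDYDYDDDDYDDYDYDDDDYDDYDYDDDDYDDYDYDDDDYDYDDDDYDDYDDYDDYDYDDDDYDDYDYDDDDYDYDDDDYDDYDDYDDYDYDDDDYDDYDYDDDDYDYDDDDYDDYDDYDDYDYDDDDYDDYDYDDDDYDYDDDDYDDYDDYDDYDYDDDDYDYDDDDYDDYDDYDDYDYDDDDYDDYDYDDDDYDDYDYDDDDYDDYDYDDDDYDYDDDDYDDYDDYDDYDYDDDDYDDYDYDDDDYDYDDDDYDDYDDYDDYDYDDDDYDYDDDDYDDYDDYDDYDYDDDDYDDYDYDD

Answer: 360


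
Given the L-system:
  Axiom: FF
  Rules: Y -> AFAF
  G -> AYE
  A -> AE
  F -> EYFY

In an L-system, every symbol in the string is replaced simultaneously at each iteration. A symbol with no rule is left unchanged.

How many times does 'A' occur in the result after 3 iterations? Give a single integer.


Step 0: FF  (0 'A')
Step 1: EYFYEYFY  (0 'A')
Step 2: EAFAFEYFYAFAFEAFAFEYFYAFAF  (8 'A')
Step 3: EAEEYFYAEEYFYEAFAFEYFYAFAFAEEYFYAEEYFYEAEEYFYAEEYFYEAFAFEYFYAFAFAEEYFYAEEYFY  (16 'A')

Answer: 16


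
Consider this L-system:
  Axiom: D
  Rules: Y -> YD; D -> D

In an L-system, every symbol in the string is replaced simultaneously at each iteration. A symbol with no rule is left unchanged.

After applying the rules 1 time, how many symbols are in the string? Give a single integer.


Answer: 1

Derivation:
Step 0: length = 1
Step 1: length = 1


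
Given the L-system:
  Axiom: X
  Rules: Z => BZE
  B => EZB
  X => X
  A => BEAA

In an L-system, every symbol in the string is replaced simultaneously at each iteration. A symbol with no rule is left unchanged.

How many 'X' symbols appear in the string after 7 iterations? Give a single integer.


Answer: 1

Derivation:
Step 0: X  (1 'X')
Step 1: X  (1 'X')
Step 2: X  (1 'X')
Step 3: X  (1 'X')
Step 4: X  (1 'X')
Step 5: X  (1 'X')
Step 6: X  (1 'X')
Step 7: X  (1 'X')


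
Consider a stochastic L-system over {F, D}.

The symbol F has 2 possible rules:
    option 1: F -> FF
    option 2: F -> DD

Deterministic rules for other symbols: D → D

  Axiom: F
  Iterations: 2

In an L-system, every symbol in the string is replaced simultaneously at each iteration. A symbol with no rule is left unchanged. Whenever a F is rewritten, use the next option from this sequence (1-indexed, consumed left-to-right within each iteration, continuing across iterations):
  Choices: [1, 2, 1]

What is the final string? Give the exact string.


Step 0: F
Step 1: FF  (used choices [1])
Step 2: DDFF  (used choices [2, 1])

Answer: DDFF


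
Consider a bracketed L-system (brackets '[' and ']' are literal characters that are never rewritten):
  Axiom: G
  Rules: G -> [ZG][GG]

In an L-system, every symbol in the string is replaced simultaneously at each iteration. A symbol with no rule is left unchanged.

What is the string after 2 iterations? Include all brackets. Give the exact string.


Answer: [Z[ZG][GG]][[ZG][GG][ZG][GG]]

Derivation:
Step 0: G
Step 1: [ZG][GG]
Step 2: [Z[ZG][GG]][[ZG][GG][ZG][GG]]


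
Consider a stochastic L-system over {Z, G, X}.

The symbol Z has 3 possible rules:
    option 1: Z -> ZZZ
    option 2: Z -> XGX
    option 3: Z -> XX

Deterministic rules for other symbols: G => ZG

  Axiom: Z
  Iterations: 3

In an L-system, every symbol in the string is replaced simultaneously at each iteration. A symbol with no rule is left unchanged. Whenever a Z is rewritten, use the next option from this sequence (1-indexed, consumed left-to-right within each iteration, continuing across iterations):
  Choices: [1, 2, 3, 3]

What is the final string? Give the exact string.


Step 0: Z
Step 1: ZZZ  (used choices [1])
Step 2: XGXXXXX  (used choices [2, 3, 3])
Step 3: XZGXXXXX  (used choices [])

Answer: XZGXXXXX


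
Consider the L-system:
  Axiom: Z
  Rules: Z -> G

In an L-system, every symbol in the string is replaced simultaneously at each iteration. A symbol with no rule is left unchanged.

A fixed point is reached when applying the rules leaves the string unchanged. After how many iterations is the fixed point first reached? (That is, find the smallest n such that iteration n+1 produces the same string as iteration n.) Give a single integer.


Answer: 1

Derivation:
Step 0: Z
Step 1: G
Step 2: G  (unchanged — fixed point at step 1)


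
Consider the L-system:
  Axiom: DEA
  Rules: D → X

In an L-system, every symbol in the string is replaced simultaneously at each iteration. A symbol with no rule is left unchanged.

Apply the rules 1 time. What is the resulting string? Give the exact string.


Step 0: DEA
Step 1: XEA

Answer: XEA


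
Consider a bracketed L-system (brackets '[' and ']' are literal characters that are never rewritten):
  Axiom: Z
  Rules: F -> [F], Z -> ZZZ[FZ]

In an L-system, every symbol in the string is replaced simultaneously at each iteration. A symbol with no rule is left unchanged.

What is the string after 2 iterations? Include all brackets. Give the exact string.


Answer: ZZZ[FZ]ZZZ[FZ]ZZZ[FZ][[F]ZZZ[FZ]]

Derivation:
Step 0: Z
Step 1: ZZZ[FZ]
Step 2: ZZZ[FZ]ZZZ[FZ]ZZZ[FZ][[F]ZZZ[FZ]]


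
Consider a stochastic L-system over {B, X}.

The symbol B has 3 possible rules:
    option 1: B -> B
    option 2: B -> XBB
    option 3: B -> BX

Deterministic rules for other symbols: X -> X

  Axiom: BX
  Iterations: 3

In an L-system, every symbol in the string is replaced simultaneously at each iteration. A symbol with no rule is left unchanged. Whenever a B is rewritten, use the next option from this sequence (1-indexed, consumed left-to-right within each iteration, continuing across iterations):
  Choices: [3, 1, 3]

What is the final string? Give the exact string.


Answer: BXXX

Derivation:
Step 0: BX
Step 1: BXX  (used choices [3])
Step 2: BXX  (used choices [1])
Step 3: BXXX  (used choices [3])


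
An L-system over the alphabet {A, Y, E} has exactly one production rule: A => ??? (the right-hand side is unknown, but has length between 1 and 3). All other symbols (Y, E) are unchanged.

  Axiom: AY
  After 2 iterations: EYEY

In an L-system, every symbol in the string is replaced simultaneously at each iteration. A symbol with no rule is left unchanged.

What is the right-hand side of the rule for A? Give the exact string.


Answer: EYE

Derivation:
Trying A => EYE:
  Step 0: AY
  Step 1: EYEY
  Step 2: EYEY
Matches the given result.


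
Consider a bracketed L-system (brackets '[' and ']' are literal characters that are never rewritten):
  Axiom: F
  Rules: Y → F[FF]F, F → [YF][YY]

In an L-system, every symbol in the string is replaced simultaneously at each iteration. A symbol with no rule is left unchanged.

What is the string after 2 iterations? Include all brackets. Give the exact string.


Answer: [F[FF]F[YF][YY]][F[FF]FF[FF]F]

Derivation:
Step 0: F
Step 1: [YF][YY]
Step 2: [F[FF]F[YF][YY]][F[FF]FF[FF]F]


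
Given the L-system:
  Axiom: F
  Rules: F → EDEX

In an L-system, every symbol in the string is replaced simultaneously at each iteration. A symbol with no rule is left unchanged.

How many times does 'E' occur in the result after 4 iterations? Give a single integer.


Answer: 2

Derivation:
Step 0: F  (0 'E')
Step 1: EDEX  (2 'E')
Step 2: EDEX  (2 'E')
Step 3: EDEX  (2 'E')
Step 4: EDEX  (2 'E')


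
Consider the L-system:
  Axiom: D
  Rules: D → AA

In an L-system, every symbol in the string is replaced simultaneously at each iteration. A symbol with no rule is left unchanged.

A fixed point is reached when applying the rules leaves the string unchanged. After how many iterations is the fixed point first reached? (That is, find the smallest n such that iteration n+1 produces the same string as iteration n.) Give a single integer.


Step 0: D
Step 1: AA
Step 2: AA  (unchanged — fixed point at step 1)

Answer: 1


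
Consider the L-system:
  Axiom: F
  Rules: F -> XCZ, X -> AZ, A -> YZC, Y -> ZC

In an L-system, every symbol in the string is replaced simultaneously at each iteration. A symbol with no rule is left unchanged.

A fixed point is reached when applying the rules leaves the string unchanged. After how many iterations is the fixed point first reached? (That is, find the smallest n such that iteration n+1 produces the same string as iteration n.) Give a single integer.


Step 0: F
Step 1: XCZ
Step 2: AZCZ
Step 3: YZCZCZ
Step 4: ZCZCZCZ
Step 5: ZCZCZCZ  (unchanged — fixed point at step 4)

Answer: 4


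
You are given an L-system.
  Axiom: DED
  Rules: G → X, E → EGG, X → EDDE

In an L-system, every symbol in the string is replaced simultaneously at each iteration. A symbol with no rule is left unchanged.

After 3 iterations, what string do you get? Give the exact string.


Answer: DEGGXXEDDEEDDED

Derivation:
Step 0: DED
Step 1: DEGGD
Step 2: DEGGXXD
Step 3: DEGGXXEDDEEDDED


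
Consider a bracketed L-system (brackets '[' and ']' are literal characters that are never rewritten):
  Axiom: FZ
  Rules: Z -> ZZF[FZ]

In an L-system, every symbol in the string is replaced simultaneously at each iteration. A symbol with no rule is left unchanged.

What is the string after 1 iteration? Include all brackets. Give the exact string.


Step 0: FZ
Step 1: FZZF[FZ]

Answer: FZZF[FZ]


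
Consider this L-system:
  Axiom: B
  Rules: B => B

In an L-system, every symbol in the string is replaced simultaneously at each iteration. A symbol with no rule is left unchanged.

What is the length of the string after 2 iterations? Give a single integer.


Step 0: length = 1
Step 1: length = 1
Step 2: length = 1

Answer: 1


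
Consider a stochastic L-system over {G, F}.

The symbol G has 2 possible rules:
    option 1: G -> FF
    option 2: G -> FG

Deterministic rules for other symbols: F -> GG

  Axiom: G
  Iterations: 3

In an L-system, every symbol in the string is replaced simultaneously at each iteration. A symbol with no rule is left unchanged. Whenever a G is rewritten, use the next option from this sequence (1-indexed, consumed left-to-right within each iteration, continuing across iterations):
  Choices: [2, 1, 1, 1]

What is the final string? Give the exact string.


Step 0: G
Step 1: FG  (used choices [2])
Step 2: GGFF  (used choices [1])
Step 3: FFFFGGGG  (used choices [1, 1])

Answer: FFFFGGGG


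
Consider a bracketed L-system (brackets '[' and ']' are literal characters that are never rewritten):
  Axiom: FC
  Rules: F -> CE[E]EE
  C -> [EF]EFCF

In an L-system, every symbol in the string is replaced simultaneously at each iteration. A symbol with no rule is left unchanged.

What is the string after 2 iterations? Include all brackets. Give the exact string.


Answer: [EF]EFCFE[E]EE[ECE[E]EE]ECE[E]EE[EF]EFCFCE[E]EE

Derivation:
Step 0: FC
Step 1: CE[E]EE[EF]EFCF
Step 2: [EF]EFCFE[E]EE[ECE[E]EE]ECE[E]EE[EF]EFCFCE[E]EE


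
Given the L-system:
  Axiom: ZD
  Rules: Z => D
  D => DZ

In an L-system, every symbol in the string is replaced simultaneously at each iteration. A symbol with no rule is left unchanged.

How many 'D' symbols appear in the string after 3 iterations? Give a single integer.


Answer: 5

Derivation:
Step 0: ZD  (1 'D')
Step 1: DDZ  (2 'D')
Step 2: DZDZD  (3 'D')
Step 3: DZDDZDDZ  (5 'D')


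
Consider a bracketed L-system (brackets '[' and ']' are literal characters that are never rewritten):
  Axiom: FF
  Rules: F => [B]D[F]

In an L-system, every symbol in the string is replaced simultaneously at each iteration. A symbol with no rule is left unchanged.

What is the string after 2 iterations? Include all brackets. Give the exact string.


Step 0: FF
Step 1: [B]D[F][B]D[F]
Step 2: [B]D[[B]D[F]][B]D[[B]D[F]]

Answer: [B]D[[B]D[F]][B]D[[B]D[F]]


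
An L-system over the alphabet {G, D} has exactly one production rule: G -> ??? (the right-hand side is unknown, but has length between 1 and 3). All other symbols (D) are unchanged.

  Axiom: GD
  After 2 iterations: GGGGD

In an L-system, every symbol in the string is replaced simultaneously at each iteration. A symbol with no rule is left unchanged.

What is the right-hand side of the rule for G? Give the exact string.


Trying G -> GG:
  Step 0: GD
  Step 1: GGD
  Step 2: GGGGD
Matches the given result.

Answer: GG


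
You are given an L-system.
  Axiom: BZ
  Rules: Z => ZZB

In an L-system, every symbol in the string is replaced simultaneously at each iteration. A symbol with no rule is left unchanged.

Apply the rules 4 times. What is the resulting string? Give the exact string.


Answer: BZZBZZBBZZBZZBBBZZBZZBBZZBZZBBBB

Derivation:
Step 0: BZ
Step 1: BZZB
Step 2: BZZBZZBB
Step 3: BZZBZZBBZZBZZBBB
Step 4: BZZBZZBBZZBZZBBBZZBZZBBZZBZZBBBB


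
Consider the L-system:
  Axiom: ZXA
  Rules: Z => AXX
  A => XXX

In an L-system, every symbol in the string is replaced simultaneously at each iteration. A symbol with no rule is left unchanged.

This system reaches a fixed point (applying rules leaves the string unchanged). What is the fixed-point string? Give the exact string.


Answer: XXXXXXXXX

Derivation:
Step 0: ZXA
Step 1: AXXXXXX
Step 2: XXXXXXXXX
Step 3: XXXXXXXXX  (unchanged — fixed point at step 2)


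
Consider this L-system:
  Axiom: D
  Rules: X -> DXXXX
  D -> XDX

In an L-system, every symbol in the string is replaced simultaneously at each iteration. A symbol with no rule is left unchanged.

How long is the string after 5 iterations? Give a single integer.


Answer: 1227

Derivation:
Step 0: length = 1
Step 1: length = 3
Step 2: length = 13
Step 3: length = 59
Step 4: length = 269
Step 5: length = 1227


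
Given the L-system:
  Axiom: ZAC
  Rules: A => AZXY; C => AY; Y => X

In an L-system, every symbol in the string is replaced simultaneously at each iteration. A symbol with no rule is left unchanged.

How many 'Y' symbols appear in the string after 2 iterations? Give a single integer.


Step 0: ZAC  (0 'Y')
Step 1: ZAZXYAY  (2 'Y')
Step 2: ZAZXYZXXAZXYX  (2 'Y')

Answer: 2


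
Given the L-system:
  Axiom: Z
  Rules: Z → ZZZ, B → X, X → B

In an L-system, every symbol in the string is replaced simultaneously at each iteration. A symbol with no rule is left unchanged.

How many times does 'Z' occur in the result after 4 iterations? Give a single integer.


Step 0: Z  (1 'Z')
Step 1: ZZZ  (3 'Z')
Step 2: ZZZZZZZZZ  (9 'Z')
Step 3: ZZZZZZZZZZZZZZZZZZZZZZZZZZZ  (27 'Z')
Step 4: ZZZZZZZZZZZZZZZZZZZZZZZZZZZZZZZZZZZZZZZZZZZZZZZZZZZZZZZZZZZZZZZZZZZZZZZZZZZZZZZZZ  (81 'Z')

Answer: 81


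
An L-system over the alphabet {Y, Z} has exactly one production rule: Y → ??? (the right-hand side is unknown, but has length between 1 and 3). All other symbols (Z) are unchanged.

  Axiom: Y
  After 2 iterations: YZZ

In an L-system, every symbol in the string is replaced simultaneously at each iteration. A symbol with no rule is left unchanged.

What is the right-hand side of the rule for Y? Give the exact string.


Answer: YZ

Derivation:
Trying Y → YZ:
  Step 0: Y
  Step 1: YZ
  Step 2: YZZ
Matches the given result.


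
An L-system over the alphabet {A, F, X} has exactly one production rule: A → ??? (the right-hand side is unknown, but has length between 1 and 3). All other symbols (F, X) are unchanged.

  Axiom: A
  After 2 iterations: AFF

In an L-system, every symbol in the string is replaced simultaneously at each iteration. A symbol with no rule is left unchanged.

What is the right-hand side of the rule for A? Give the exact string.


Trying A → AF:
  Step 0: A
  Step 1: AF
  Step 2: AFF
Matches the given result.

Answer: AF


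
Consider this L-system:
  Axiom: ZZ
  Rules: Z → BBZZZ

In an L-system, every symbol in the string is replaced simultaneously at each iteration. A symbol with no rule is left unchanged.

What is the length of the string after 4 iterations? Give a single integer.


Step 0: length = 2
Step 1: length = 10
Step 2: length = 34
Step 3: length = 106
Step 4: length = 322

Answer: 322


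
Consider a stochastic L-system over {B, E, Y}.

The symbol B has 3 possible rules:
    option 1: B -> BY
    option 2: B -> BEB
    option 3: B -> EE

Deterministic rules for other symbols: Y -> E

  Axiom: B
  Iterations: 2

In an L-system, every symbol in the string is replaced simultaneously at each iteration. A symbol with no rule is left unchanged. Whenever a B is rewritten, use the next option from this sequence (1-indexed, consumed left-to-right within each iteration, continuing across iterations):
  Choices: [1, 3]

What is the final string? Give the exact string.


Answer: EEE

Derivation:
Step 0: B
Step 1: BY  (used choices [1])
Step 2: EEE  (used choices [3])


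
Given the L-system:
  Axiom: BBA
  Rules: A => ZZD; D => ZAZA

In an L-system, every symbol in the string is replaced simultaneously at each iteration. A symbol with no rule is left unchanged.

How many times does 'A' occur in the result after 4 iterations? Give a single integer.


Step 0: BBA  (1 'A')
Step 1: BBZZD  (0 'A')
Step 2: BBZZZAZA  (2 'A')
Step 3: BBZZZZZDZZZD  (0 'A')
Step 4: BBZZZZZZAZAZZZZAZA  (4 'A')

Answer: 4


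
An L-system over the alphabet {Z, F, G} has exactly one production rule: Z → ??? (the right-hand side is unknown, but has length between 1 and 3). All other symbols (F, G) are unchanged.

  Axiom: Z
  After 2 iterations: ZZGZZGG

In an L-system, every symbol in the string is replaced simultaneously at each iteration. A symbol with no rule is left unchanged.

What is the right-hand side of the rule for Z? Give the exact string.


Trying Z → ZZG:
  Step 0: Z
  Step 1: ZZG
  Step 2: ZZGZZGG
Matches the given result.

Answer: ZZG


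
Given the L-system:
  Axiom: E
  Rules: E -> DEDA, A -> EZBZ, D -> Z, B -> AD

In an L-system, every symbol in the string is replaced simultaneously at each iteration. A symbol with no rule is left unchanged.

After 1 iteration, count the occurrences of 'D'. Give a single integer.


Step 0: E  (0 'D')
Step 1: DEDA  (2 'D')

Answer: 2


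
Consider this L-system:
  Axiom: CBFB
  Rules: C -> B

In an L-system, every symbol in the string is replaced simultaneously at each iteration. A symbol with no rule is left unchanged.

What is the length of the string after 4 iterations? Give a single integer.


Step 0: length = 4
Step 1: length = 4
Step 2: length = 4
Step 3: length = 4
Step 4: length = 4

Answer: 4


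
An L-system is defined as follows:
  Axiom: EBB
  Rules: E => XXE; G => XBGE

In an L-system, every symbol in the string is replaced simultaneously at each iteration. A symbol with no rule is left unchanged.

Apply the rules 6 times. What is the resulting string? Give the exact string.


Step 0: EBB
Step 1: XXEBB
Step 2: XXXXEBB
Step 3: XXXXXXEBB
Step 4: XXXXXXXXEBB
Step 5: XXXXXXXXXXEBB
Step 6: XXXXXXXXXXXXEBB

Answer: XXXXXXXXXXXXEBB


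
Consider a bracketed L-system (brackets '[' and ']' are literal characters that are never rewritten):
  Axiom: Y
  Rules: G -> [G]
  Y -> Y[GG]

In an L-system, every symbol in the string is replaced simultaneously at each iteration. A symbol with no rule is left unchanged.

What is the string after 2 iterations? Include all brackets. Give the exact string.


Answer: Y[GG][[G][G]]

Derivation:
Step 0: Y
Step 1: Y[GG]
Step 2: Y[GG][[G][G]]


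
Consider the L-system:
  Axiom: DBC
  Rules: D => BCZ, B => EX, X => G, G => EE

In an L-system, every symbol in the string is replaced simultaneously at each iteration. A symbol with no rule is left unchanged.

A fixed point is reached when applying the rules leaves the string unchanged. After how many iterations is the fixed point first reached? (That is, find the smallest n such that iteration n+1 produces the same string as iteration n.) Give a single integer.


Step 0: DBC
Step 1: BCZEXC
Step 2: EXCZEGC
Step 3: EGCZEEEC
Step 4: EEECZEEEC
Step 5: EEECZEEEC  (unchanged — fixed point at step 4)

Answer: 4


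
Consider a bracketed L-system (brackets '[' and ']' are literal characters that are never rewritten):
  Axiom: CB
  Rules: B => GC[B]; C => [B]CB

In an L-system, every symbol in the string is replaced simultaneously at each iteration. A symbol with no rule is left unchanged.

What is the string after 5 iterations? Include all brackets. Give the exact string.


Step 0: CB
Step 1: [B]CBGC[B]
Step 2: [GC[B]][B]CBGC[B]G[B]CB[GC[B]]
Step 3: [G[B]CB[GC[B]]][GC[B]][B]CBGC[B]G[B]CB[GC[B]]G[GC[B]][B]CBGC[B][G[B]CB[GC[B]]]
Step 4: [G[GC[B]][B]CBGC[B][G[B]CB[GC[B]]]][G[B]CB[GC[B]]][GC[B]][B]CBGC[B]G[B]CB[GC[B]]G[GC[B]][B]CBGC[B][G[B]CB[GC[B]]]G[G[B]CB[GC[B]]][GC[B]][B]CBGC[B]G[B]CB[GC[B]][G[GC[B]][B]CBGC[B][G[B]CB[GC[B]]]]
Step 5: [G[G[B]CB[GC[B]]][GC[B]][B]CBGC[B]G[B]CB[GC[B]][G[GC[B]][B]CBGC[B][G[B]CB[GC[B]]]]][G[GC[B]][B]CBGC[B][G[B]CB[GC[B]]]][G[B]CB[GC[B]]][GC[B]][B]CBGC[B]G[B]CB[GC[B]]G[GC[B]][B]CBGC[B][G[B]CB[GC[B]]]G[G[B]CB[GC[B]]][GC[B]][B]CBGC[B]G[B]CB[GC[B]][G[GC[B]][B]CBGC[B][G[B]CB[GC[B]]]]G[G[GC[B]][B]CBGC[B][G[B]CB[GC[B]]]][G[B]CB[GC[B]]][GC[B]][B]CBGC[B]G[B]CB[GC[B]]G[GC[B]][B]CBGC[B][G[B]CB[GC[B]]][G[G[B]CB[GC[B]]][GC[B]][B]CBGC[B]G[B]CB[GC[B]][G[GC[B]][B]CBGC[B][G[B]CB[GC[B]]]]]

Answer: [G[G[B]CB[GC[B]]][GC[B]][B]CBGC[B]G[B]CB[GC[B]][G[GC[B]][B]CBGC[B][G[B]CB[GC[B]]]]][G[GC[B]][B]CBGC[B][G[B]CB[GC[B]]]][G[B]CB[GC[B]]][GC[B]][B]CBGC[B]G[B]CB[GC[B]]G[GC[B]][B]CBGC[B][G[B]CB[GC[B]]]G[G[B]CB[GC[B]]][GC[B]][B]CBGC[B]G[B]CB[GC[B]][G[GC[B]][B]CBGC[B][G[B]CB[GC[B]]]]G[G[GC[B]][B]CBGC[B][G[B]CB[GC[B]]]][G[B]CB[GC[B]]][GC[B]][B]CBGC[B]G[B]CB[GC[B]]G[GC[B]][B]CBGC[B][G[B]CB[GC[B]]][G[G[B]CB[GC[B]]][GC[B]][B]CBGC[B]G[B]CB[GC[B]][G[GC[B]][B]CBGC[B][G[B]CB[GC[B]]]]]


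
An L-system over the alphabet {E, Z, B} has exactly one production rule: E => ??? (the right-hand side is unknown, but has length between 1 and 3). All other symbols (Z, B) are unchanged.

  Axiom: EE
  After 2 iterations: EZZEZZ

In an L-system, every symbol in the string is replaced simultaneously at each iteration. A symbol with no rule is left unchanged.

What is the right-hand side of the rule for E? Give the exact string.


Trying E => EZ:
  Step 0: EE
  Step 1: EZEZ
  Step 2: EZZEZZ
Matches the given result.

Answer: EZ


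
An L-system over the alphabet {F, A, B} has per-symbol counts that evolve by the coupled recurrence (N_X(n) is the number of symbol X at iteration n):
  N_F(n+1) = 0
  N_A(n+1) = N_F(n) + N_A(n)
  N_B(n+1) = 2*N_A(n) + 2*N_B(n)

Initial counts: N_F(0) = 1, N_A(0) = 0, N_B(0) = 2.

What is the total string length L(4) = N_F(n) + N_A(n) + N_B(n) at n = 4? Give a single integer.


Answer: 47

Derivation:
Step 0: N_F=1, N_A=0, N_B=2, L=3
Step 1: N_F=0, N_A=1, N_B=4, L=5
Step 2: N_F=0, N_A=1, N_B=10, L=11
Step 3: N_F=0, N_A=1, N_B=22, L=23
Step 4: N_F=0, N_A=1, N_B=46, L=47


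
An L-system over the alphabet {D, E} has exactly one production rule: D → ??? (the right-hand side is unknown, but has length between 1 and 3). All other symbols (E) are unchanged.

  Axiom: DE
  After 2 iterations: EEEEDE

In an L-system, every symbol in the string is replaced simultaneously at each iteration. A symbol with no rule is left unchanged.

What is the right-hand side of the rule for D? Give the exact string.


Trying D → EED:
  Step 0: DE
  Step 1: EEDE
  Step 2: EEEEDE
Matches the given result.

Answer: EED


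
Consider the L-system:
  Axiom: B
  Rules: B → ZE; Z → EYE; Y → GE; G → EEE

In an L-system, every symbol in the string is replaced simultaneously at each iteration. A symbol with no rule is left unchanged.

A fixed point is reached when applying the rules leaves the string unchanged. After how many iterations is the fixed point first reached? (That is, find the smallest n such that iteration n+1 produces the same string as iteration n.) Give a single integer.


Step 0: B
Step 1: ZE
Step 2: EYEE
Step 3: EGEEE
Step 4: EEEEEEE
Step 5: EEEEEEE  (unchanged — fixed point at step 4)

Answer: 4


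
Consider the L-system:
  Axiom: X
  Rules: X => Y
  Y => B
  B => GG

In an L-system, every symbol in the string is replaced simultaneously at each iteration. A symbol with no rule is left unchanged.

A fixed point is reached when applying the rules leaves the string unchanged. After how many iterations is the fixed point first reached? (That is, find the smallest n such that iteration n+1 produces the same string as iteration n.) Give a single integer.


Answer: 3

Derivation:
Step 0: X
Step 1: Y
Step 2: B
Step 3: GG
Step 4: GG  (unchanged — fixed point at step 3)


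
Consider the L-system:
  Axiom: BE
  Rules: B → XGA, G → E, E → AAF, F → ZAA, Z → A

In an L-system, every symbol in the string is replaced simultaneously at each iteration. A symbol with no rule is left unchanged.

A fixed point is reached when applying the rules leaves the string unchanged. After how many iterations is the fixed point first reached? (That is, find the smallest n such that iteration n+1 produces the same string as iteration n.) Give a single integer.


Answer: 5

Derivation:
Step 0: BE
Step 1: XGAAAF
Step 2: XEAAAZAA
Step 3: XAAFAAAAAA
Step 4: XAAZAAAAAAAA
Step 5: XAAAAAAAAAAA
Step 6: XAAAAAAAAAAA  (unchanged — fixed point at step 5)


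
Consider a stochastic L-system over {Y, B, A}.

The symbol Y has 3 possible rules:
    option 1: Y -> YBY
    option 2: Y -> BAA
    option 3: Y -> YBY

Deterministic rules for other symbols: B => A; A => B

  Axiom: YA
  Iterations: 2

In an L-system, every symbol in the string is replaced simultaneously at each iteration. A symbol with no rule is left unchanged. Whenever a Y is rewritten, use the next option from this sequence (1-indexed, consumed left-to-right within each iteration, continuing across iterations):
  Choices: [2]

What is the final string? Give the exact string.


Step 0: YA
Step 1: BAAB  (used choices [2])
Step 2: ABBA  (used choices [])

Answer: ABBA


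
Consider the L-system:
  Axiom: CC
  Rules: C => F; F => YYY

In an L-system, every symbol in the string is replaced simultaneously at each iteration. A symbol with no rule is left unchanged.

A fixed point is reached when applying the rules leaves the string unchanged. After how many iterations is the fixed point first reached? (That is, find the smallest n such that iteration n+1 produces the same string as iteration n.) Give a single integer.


Answer: 2

Derivation:
Step 0: CC
Step 1: FF
Step 2: YYYYYY
Step 3: YYYYYY  (unchanged — fixed point at step 2)
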